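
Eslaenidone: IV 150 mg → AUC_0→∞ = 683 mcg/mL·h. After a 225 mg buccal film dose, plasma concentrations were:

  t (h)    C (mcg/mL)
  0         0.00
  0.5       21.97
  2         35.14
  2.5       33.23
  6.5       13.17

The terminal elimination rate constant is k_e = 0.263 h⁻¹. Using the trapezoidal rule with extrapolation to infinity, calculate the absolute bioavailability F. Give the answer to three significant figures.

F = 0.203

Trapezoidal AUC_0→6.5 (buccal film):
  [0→0.5]: (0.00+21.97)/2 × 0.5 = 5.4925
  [0.5→2]: (21.97+35.14)/2 × 1.5 = 42.8325
  [2→2.5]: (35.14+33.23)/2 × 0.5 = 17.0925
  [2.5→6.5]: (33.23+13.17)/2 × 4 = 92.8
  Sum = 158.2175 mcg/mL·h
Tail: C_last/k_e = 13.17/0.263 = 50.076
AUC_0→∞ (buccal film) = 158.2175 + 50.076 = 208.2935 mcg/mL·h
F = (AUC_ev/D_ev)/(AUC_iv/D_iv) = (208.2935/225)/(683/150) = 0.925749/4.55333 = 0.2033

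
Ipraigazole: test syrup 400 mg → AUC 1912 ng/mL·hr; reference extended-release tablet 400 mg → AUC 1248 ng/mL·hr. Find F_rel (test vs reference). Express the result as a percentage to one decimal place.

F_rel = (AUC_test/D_test) / (AUC_ref/D_ref)
      = (1912/400) / (1248/400)
      = 4.78 / 3.12 = 1.5321 = 153.21%

F_rel = 153.2%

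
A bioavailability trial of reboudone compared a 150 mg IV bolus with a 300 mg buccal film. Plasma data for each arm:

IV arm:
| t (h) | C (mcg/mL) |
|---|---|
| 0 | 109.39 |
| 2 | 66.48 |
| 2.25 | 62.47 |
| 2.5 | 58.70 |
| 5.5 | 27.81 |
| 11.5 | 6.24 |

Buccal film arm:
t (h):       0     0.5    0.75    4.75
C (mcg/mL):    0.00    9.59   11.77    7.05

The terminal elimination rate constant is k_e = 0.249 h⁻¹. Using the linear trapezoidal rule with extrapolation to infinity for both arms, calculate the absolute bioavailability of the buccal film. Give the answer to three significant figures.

Trapezoidal AUC_0→11.5 (IV):
  [0→2]: (109.39+66.48)/2 × 2 = 175.87
  [2→2.25]: (66.48+62.47)/2 × 0.25 = 16.11875
  [2.25→2.5]: (62.47+58.70)/2 × 0.25 = 15.14625
  [2.5→5.5]: (58.70+27.81)/2 × 3 = 129.765
  [5.5→11.5]: (27.81+6.24)/2 × 6 = 102.15
  Sum = 439.05 mcg/mL·h
IV tail: 6.24/0.249 = 25.060; AUC_iv,0→∞ = 439.05 + 25.060 = 464.11 mcg/mL·h
Trapezoidal AUC_0→4.75 (buccal film):
  [0→0.5]: (0.00+9.59)/2 × 0.5 = 2.3975
  [0.5→0.75]: (9.59+11.77)/2 × 0.25 = 2.67
  [0.75→4.75]: (11.77+7.05)/2 × 4 = 37.64
  Sum = 42.7075 mcg/mL·h
buccal film tail: 7.05/0.249 = 28.313; AUC_ev,0→∞ = 42.7075 + 28.313 = 71.0205 mcg/mL·h
F = (AUC_ev/D_ev)/(AUC_iv/D_iv) = (71.0205/300)/(464.11/150) = 0.236735/3.09407 = 0.0765

F = 0.0765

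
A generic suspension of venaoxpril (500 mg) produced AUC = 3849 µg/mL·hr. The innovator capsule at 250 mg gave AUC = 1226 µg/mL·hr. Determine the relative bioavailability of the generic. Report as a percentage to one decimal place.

F_rel = 157.0%

F_rel = (AUC_test/D_test) / (AUC_ref/D_ref)
      = (3849/500) / (1226/250)
      = 7.698 / 4.904 = 1.5697 = 156.97%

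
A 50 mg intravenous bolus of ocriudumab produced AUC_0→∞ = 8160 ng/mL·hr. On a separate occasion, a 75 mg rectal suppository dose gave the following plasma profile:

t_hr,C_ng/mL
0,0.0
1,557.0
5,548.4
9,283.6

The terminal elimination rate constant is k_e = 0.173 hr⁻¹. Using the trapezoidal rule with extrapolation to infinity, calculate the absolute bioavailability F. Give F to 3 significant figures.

F = 0.473

Trapezoidal AUC_0→9 (rectal suppository):
  [0→1]: (0.0+557.0)/2 × 1 = 278.5
  [1→5]: (557.0+548.4)/2 × 4 = 2210.8
  [5→9]: (548.4+283.6)/2 × 4 = 1664.0
  Sum = 4153.3 ng/mL·hr
Tail: C_last/k_e = 283.6/0.173 = 1639.306
AUC_0→∞ (rectal suppository) = 4153.3 + 1639.306 = 5792.606 ng/mL·hr
F = (AUC_ev/D_ev)/(AUC_iv/D_iv) = (5792.606/75)/(8160/50) = 77.2347/163.2 = 0.4733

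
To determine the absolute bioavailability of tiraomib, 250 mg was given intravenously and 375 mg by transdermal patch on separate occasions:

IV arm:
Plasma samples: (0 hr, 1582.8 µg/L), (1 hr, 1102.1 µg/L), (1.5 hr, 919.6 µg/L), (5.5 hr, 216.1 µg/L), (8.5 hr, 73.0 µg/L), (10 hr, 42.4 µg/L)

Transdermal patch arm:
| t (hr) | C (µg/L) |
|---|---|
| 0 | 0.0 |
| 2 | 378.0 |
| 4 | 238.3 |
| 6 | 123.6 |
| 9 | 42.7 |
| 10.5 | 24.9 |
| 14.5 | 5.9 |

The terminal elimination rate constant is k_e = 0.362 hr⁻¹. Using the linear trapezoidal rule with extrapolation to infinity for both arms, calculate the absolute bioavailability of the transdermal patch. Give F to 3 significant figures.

F = 0.243

Trapezoidal AUC_0→10 (IV):
  [0→1]: (1582.8+1102.1)/2 × 1 = 1342.45
  [1→1.5]: (1102.1+919.6)/2 × 0.5 = 505.425
  [1.5→5.5]: (919.6+216.1)/2 × 4 = 2271.4
  [5.5→8.5]: (216.1+73.0)/2 × 3 = 433.65
  [8.5→10]: (73.0+42.4)/2 × 1.5 = 86.55
  Sum = 4639.475 µg/L·hr
IV tail: 42.4/0.362 = 117.127; AUC_iv,0→∞ = 4639.475 + 117.127 = 4756.602 µg/L·hr
Trapezoidal AUC_0→14.5 (transdermal patch):
  [0→2]: (0.0+378.0)/2 × 2 = 378.0
  [2→4]: (378.0+238.3)/2 × 2 = 616.3
  [4→6]: (238.3+123.6)/2 × 2 = 361.9
  [6→9]: (123.6+42.7)/2 × 3 = 249.45
  [9→10.5]: (42.7+24.9)/2 × 1.5 = 50.7
  [10.5→14.5]: (24.9+5.9)/2 × 4 = 61.6
  Sum = 1717.95 µg/L·hr
transdermal patch tail: 5.9/0.362 = 16.298; AUC_ev,0→∞ = 1717.95 + 16.298 = 1734.248 µg/L·hr
F = (AUC_ev/D_ev)/(AUC_iv/D_iv) = (1734.248/375)/(4756.602/250) = 4.62466/19.026408 = 0.2431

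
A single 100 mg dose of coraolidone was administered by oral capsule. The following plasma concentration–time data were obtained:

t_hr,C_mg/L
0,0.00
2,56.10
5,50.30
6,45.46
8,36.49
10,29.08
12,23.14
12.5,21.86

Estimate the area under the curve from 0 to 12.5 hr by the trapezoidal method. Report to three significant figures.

Trapezoidal AUC_0→12.5:
  [0→2]: (0.00+56.10)/2 × 2 = 56.1
  [2→5]: (56.10+50.30)/2 × 3 = 159.6
  [5→6]: (50.30+45.46)/2 × 1 = 47.88
  [6→8]: (45.46+36.49)/2 × 2 = 81.95
  [8→10]: (36.49+29.08)/2 × 2 = 65.57
  [10→12]: (29.08+23.14)/2 × 2 = 52.22
  [12→12.5]: (23.14+21.86)/2 × 0.5 = 11.25
  Sum = 474.57 mg/L·hr

AUC = 475 mg/L·hr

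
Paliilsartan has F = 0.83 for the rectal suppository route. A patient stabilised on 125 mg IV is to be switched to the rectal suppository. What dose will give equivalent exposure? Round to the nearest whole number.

D_rectal = 151 mg

For equal systemic exposure: F × D_ev = D_iv
D_ev = D_iv / F = 125 / 0.83 = 150.602 mg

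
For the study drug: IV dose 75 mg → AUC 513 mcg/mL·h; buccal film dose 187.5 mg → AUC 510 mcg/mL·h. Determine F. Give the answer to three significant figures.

F = 0.398

F = (AUC_ev / D_ev) / (AUC_iv / D_iv)
  = (510/187.5) / (513/75)
  = 2.72 / 6.84 = 0.3977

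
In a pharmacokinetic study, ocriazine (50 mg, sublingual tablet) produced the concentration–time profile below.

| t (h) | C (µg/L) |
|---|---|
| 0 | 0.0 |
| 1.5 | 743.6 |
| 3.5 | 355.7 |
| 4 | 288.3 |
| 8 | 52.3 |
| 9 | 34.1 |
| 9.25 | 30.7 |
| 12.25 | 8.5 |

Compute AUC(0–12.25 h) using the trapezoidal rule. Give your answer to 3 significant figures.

Trapezoidal AUC_0→12.25:
  [0→1.5]: (0.0+743.6)/2 × 1.5 = 557.7
  [1.5→3.5]: (743.6+355.7)/2 × 2 = 1099.3
  [3.5→4]: (355.7+288.3)/2 × 0.5 = 161.0
  [4→8]: (288.3+52.3)/2 × 4 = 681.2
  [8→9]: (52.3+34.1)/2 × 1 = 43.2
  [9→9.25]: (34.1+30.7)/2 × 0.25 = 8.1
  [9.25→12.25]: (30.7+8.5)/2 × 3 = 58.8
  Sum = 2609.3 µg/L·h

AUC = 2610 µg/L·h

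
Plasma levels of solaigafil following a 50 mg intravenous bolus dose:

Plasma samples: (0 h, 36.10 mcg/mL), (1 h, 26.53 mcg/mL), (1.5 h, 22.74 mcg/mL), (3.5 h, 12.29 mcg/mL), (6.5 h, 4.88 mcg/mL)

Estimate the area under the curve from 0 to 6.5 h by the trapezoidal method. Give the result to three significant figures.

AUC = 104 mcg/mL·h

Trapezoidal AUC_0→6.5:
  [0→1]: (36.10+26.53)/2 × 1 = 31.315
  [1→1.5]: (26.53+22.74)/2 × 0.5 = 12.3175
  [1.5→3.5]: (22.74+12.29)/2 × 2 = 35.03
  [3.5→6.5]: (12.29+4.88)/2 × 3 = 25.755
  Sum = 104.4175 mcg/mL·h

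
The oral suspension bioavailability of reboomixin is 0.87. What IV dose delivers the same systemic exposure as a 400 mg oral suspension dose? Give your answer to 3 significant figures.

Systemic exposure from an extravascular dose = F × D_ev, so the equivalent IV dose is F × D_ev.
D_iv = F × D_ev = 0.87 × 400 = 348 mg

D_iv = 348 mg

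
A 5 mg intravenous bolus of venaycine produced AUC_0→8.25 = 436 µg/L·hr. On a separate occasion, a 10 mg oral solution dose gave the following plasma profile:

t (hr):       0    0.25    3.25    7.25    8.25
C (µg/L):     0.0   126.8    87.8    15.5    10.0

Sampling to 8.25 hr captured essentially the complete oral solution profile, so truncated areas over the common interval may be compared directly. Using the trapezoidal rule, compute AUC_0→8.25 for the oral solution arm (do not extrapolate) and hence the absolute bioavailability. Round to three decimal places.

Trapezoidal AUC_0→8.25 (oral solution):
  [0→0.25]: (0.0+126.8)/2 × 0.25 = 15.85
  [0.25→3.25]: (126.8+87.8)/2 × 3 = 321.9
  [3.25→7.25]: (87.8+15.5)/2 × 4 = 206.6
  [7.25→8.25]: (15.5+10.0)/2 × 1 = 12.75
  Sum = 557.1 µg/L·hr
F = (AUC_ev/D_ev)/(AUC_iv/D_iv) = (557.1/10)/(436/5) = 55.71/87.2 = 0.6389

F = 0.639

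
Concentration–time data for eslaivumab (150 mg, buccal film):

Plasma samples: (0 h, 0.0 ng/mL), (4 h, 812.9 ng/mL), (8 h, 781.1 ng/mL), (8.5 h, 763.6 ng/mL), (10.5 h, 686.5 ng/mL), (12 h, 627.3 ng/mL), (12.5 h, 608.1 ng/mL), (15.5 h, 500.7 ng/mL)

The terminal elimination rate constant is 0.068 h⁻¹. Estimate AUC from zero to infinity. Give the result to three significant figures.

Trapezoidal AUC_0→15.5:
  [0→4]: (0.0+812.9)/2 × 4 = 1625.8
  [4→8]: (812.9+781.1)/2 × 4 = 3188.0
  [8→8.5]: (781.1+763.6)/2 × 0.5 = 386.175
  [8.5→10.5]: (763.6+686.5)/2 × 2 = 1450.1
  [10.5→12]: (686.5+627.3)/2 × 1.5 = 985.35
  [12→12.5]: (627.3+608.1)/2 × 0.5 = 308.85
  [12.5→15.5]: (608.1+500.7)/2 × 3 = 1663.2
  Sum = 9607.475 ng/mL·h
Extrapolated tail: C_last / k_e = 500.7 / 0.068 = 7363.235
AUC_0→∞ = 9607.475 + 7363.235 = 16970.71 ng/mL·h

AUC = 17000 ng/mL·h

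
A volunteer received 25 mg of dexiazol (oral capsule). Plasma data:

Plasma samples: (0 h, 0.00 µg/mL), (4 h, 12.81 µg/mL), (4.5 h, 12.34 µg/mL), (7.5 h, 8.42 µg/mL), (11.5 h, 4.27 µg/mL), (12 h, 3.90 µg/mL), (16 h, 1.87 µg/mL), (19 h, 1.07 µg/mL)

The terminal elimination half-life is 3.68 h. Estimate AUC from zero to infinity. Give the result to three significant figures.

Trapezoidal AUC_0→19:
  [0→4]: (0.00+12.81)/2 × 4 = 25.62
  [4→4.5]: (12.81+12.34)/2 × 0.5 = 6.2875
  [4.5→7.5]: (12.34+8.42)/2 × 3 = 31.14
  [7.5→11.5]: (8.42+4.27)/2 × 4 = 25.38
  [11.5→12]: (4.27+3.90)/2 × 0.5 = 2.0425
  [12→16]: (3.90+1.87)/2 × 4 = 11.54
  [16→19]: (1.87+1.07)/2 × 3 = 4.41
  Sum = 106.42 µg/mL·h
k_e = ln2 / t½ = 0.693147 / 3.68 = 0.1884 h^-1
Extrapolated tail: C_last / k_e = 1.07 / 0.1884 = 5.679
AUC_0→∞ = 106.42 + 5.679 = 112.099 µg/mL·h

AUC = 112 µg/mL·h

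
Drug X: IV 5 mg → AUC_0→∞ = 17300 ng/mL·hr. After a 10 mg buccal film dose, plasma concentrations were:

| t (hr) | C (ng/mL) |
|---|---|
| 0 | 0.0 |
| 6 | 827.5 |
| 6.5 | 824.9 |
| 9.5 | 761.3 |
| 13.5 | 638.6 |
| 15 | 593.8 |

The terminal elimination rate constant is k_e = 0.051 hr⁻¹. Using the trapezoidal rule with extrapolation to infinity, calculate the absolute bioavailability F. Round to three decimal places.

F = 0.597

Trapezoidal AUC_0→15 (buccal film):
  [0→6]: (0.0+827.5)/2 × 6 = 2482.5
  [6→6.5]: (827.5+824.9)/2 × 0.5 = 413.1
  [6.5→9.5]: (824.9+761.3)/2 × 3 = 2379.3
  [9.5→13.5]: (761.3+638.6)/2 × 4 = 2799.8
  [13.5→15]: (638.6+593.8)/2 × 1.5 = 924.3
  Sum = 8999.0 ng/mL·hr
Tail: C_last/k_e = 593.8/0.051 = 11643.137
AUC_0→∞ (buccal film) = 8999.0 + 11643.137 = 20642.137 ng/mL·hr
F = (AUC_ev/D_ev)/(AUC_iv/D_iv) = (20642.137/10)/(17300/5) = 2064.2137/3460 = 0.5966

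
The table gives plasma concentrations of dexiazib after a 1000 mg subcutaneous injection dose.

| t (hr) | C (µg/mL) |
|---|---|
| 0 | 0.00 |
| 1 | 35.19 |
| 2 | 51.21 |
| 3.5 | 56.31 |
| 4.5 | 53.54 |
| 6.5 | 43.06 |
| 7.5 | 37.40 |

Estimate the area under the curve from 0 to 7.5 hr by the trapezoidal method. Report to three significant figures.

AUC = 333 µg/mL·hr

Trapezoidal AUC_0→7.5:
  [0→1]: (0.00+35.19)/2 × 1 = 17.595
  [1→2]: (35.19+51.21)/2 × 1 = 43.2
  [2→3.5]: (51.21+56.31)/2 × 1.5 = 80.64
  [3.5→4.5]: (56.31+53.54)/2 × 1 = 54.925
  [4.5→6.5]: (53.54+43.06)/2 × 2 = 96.6
  [6.5→7.5]: (43.06+37.40)/2 × 1 = 40.23
  Sum = 333.19 µg/mL·hr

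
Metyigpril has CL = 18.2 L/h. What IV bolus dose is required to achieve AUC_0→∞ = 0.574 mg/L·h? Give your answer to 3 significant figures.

Dose_iv = CL × AUC_0→∞
     = 18.2 × 0.574 = 10.4468 mg

Dose = 10.4 mg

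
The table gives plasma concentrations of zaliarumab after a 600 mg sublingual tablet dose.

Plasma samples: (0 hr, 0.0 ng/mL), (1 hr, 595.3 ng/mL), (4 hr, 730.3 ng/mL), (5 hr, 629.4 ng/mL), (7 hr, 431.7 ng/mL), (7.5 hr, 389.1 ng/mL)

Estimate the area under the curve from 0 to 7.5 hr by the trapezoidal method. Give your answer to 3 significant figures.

Trapezoidal AUC_0→7.5:
  [0→1]: (0.0+595.3)/2 × 1 = 297.65
  [1→4]: (595.3+730.3)/2 × 3 = 1988.4
  [4→5]: (730.3+629.4)/2 × 1 = 679.85
  [5→7]: (629.4+431.7)/2 × 2 = 1061.1
  [7→7.5]: (431.7+389.1)/2 × 0.5 = 205.2
  Sum = 4232.2 ng/mL·hr

AUC = 4230 ng/mL·hr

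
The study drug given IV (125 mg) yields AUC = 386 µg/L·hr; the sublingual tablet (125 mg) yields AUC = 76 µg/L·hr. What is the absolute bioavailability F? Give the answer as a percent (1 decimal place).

F = 19.7%

F = (AUC_ev / D_ev) / (AUC_iv / D_iv)
  = (76/125) / (386/125)
  = 0.608 / 3.088 = 0.1969
  = 19.69%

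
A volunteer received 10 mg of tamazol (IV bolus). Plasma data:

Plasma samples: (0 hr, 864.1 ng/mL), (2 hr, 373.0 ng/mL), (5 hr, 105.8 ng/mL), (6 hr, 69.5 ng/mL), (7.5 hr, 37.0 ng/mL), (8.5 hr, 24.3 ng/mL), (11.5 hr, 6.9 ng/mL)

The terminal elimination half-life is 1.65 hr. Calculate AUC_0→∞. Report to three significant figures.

AUC = 2220 ng/mL·hr

Trapezoidal AUC_0→11.5:
  [0→2]: (864.1+373.0)/2 × 2 = 1237.1
  [2→5]: (373.0+105.8)/2 × 3 = 718.2
  [5→6]: (105.8+69.5)/2 × 1 = 87.65
  [6→7.5]: (69.5+37.0)/2 × 1.5 = 79.875
  [7.5→8.5]: (37.0+24.3)/2 × 1 = 30.65
  [8.5→11.5]: (24.3+6.9)/2 × 3 = 46.8
  Sum = 2200.275 ng/mL·hr
k_e = ln2 / t½ = 0.693147 / 1.65 = 0.4201 hr^-1
Extrapolated tail: C_last / k_e = 6.9 / 0.4201 = 16.425
AUC_0→∞ = 2200.275 + 16.425 = 2216.7 ng/mL·hr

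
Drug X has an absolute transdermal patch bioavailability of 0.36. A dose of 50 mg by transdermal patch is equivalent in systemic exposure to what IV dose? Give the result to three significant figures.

Systemic exposure from an extravascular dose = F × D_ev, so the equivalent IV dose is F × D_ev.
D_iv = F × D_ev = 0.36 × 50 = 18 mg

D_iv = 18.0 mg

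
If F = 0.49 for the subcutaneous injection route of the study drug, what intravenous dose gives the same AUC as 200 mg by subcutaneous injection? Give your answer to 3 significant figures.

Systemic exposure from an extravascular dose = F × D_ev, so the equivalent IV dose is F × D_ev.
D_iv = F × D_ev = 0.49 × 200 = 98 mg

D_iv = 98.0 mg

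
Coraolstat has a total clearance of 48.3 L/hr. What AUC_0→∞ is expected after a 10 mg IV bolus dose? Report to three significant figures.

AUC = 0.207 mg/L·hr

AUC_0→∞ = Dose_iv / CL
        = 10 / 48.3 = 0.207039 mg/L·hr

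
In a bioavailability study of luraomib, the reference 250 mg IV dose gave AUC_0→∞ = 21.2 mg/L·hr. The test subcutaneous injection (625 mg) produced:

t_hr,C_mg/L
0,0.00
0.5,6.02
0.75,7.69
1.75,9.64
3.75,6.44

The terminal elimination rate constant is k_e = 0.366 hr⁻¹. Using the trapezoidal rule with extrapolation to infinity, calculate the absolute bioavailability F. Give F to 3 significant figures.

F = 0.860

Trapezoidal AUC_0→3.75 (subcutaneous injection):
  [0→0.5]: (0.00+6.02)/2 × 0.5 = 1.505
  [0.5→0.75]: (6.02+7.69)/2 × 0.25 = 1.71375
  [0.75→1.75]: (7.69+9.64)/2 × 1 = 8.665
  [1.75→3.75]: (9.64+6.44)/2 × 2 = 16.08
  Sum = 27.96375 mg/L·hr
Tail: C_last/k_e = 6.44/0.366 = 17.596
AUC_0→∞ (subcutaneous injection) = 27.96375 + 17.596 = 45.55975 mg/L·hr
F = (AUC_ev/D_ev)/(AUC_iv/D_iv) = (45.55975/625)/(21.2/250) = 0.0728956/0.0848 = 0.8596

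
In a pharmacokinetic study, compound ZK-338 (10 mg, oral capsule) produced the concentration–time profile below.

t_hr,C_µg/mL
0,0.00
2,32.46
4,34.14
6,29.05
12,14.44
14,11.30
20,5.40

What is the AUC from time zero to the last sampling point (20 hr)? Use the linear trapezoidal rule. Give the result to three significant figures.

AUC = 369 µg/mL·hr

Trapezoidal AUC_0→20:
  [0→2]: (0.00+32.46)/2 × 2 = 32.46
  [2→4]: (32.46+34.14)/2 × 2 = 66.6
  [4→6]: (34.14+29.05)/2 × 2 = 63.19
  [6→12]: (29.05+14.44)/2 × 6 = 130.47
  [12→14]: (14.44+11.30)/2 × 2 = 25.74
  [14→20]: (11.30+5.40)/2 × 6 = 50.1
  Sum = 368.56 µg/mL·hr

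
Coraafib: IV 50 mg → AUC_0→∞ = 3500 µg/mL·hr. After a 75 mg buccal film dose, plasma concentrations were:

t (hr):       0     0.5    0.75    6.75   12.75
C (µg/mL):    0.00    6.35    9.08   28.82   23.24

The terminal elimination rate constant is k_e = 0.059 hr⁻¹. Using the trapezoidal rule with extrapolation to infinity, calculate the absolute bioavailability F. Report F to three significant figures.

Trapezoidal AUC_0→12.75 (buccal film):
  [0→0.5]: (0.00+6.35)/2 × 0.5 = 1.5875
  [0.5→0.75]: (6.35+9.08)/2 × 0.25 = 1.92875
  [0.75→6.75]: (9.08+28.82)/2 × 6 = 113.7
  [6.75→12.75]: (28.82+23.24)/2 × 6 = 156.18
  Sum = 273.39625 µg/mL·hr
Tail: C_last/k_e = 23.24/0.059 = 393.898
AUC_0→∞ (buccal film) = 273.39625 + 393.898 = 667.29425 µg/mL·hr
F = (AUC_ev/D_ev)/(AUC_iv/D_iv) = (667.29425/75)/(3500/50) = 8.89726/70 = 0.1271

F = 0.127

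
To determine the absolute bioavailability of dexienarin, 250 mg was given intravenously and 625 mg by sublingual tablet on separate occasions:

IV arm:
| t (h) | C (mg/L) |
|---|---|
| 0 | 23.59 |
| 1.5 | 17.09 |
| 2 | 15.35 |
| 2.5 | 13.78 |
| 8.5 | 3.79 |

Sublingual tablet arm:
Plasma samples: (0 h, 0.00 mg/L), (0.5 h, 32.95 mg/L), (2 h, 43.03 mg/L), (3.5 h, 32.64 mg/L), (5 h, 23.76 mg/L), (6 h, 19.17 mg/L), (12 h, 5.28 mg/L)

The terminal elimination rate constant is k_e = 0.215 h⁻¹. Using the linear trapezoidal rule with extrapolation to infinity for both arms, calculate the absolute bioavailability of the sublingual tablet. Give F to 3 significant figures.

F = 0.976

Trapezoidal AUC_0→8.5 (IV):
  [0→1.5]: (23.59+17.09)/2 × 1.5 = 30.51
  [1.5→2]: (17.09+15.35)/2 × 0.5 = 8.11
  [2→2.5]: (15.35+13.78)/2 × 0.5 = 7.2825
  [2.5→8.5]: (13.78+3.79)/2 × 6 = 52.71
  Sum = 98.6125 mg/L·h
IV tail: 3.79/0.215 = 17.628; AUC_iv,0→∞ = 98.6125 + 17.628 = 116.2405 mg/L·h
Trapezoidal AUC_0→12 (sublingual tablet):
  [0→0.5]: (0.00+32.95)/2 × 0.5 = 8.2375
  [0.5→2]: (32.95+43.03)/2 × 1.5 = 56.985
  [2→3.5]: (43.03+32.64)/2 × 1.5 = 56.7525
  [3.5→5]: (32.64+23.76)/2 × 1.5 = 42.3
  [5→6]: (23.76+19.17)/2 × 1 = 21.465
  [6→12]: (19.17+5.28)/2 × 6 = 73.35
  Sum = 259.09 mg/L·h
sublingual tablet tail: 5.28/0.215 = 24.558; AUC_ev,0→∞ = 259.09 + 24.558 = 283.648 mg/L·h
F = (AUC_ev/D_ev)/(AUC_iv/D_iv) = (283.648/625)/(116.2405/250) = 0.4538368/0.464962 = 0.9761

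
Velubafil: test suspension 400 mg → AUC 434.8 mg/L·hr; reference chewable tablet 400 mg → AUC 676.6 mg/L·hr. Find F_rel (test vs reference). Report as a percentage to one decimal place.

F_rel = 64.3%

F_rel = (AUC_test/D_test) / (AUC_ref/D_ref)
      = (434.8/400) / (676.6/400)
      = 1.087 / 1.6915 = 0.6426 = 64.26%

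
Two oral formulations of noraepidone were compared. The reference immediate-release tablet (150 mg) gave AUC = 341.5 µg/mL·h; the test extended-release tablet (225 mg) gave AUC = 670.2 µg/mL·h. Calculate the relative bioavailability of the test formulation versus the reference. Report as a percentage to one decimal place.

F_rel = (AUC_test/D_test) / (AUC_ref/D_ref)
      = (670.2/225) / (341.5/150)
      = 2.97867 / 2.27667 = 1.3083 = 130.83%

F_rel = 130.8%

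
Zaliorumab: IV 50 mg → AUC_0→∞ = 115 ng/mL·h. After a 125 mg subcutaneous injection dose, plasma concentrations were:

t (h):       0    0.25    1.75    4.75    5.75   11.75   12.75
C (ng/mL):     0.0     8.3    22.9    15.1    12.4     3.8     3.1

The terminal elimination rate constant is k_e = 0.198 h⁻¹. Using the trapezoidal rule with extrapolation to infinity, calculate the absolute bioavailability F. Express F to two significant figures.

F = 0.57

Trapezoidal AUC_0→12.75 (subcutaneous injection):
  [0→0.25]: (0.0+8.3)/2 × 0.25 = 1.0375
  [0.25→1.75]: (8.3+22.9)/2 × 1.5 = 23.4
  [1.75→4.75]: (22.9+15.1)/2 × 3 = 57.0
  [4.75→5.75]: (15.1+12.4)/2 × 1 = 13.75
  [5.75→11.75]: (12.4+3.8)/2 × 6 = 48.6
  [11.75→12.75]: (3.8+3.1)/2 × 1 = 3.45
  Sum = 147.2375 ng/mL·h
Tail: C_last/k_e = 3.1/0.198 = 15.657
AUC_0→∞ (subcutaneous injection) = 147.2375 + 15.657 = 162.8945 ng/mL·h
F = (AUC_ev/D_ev)/(AUC_iv/D_iv) = (162.8945/125)/(115/50) = 1.303156/2.3 = 0.5666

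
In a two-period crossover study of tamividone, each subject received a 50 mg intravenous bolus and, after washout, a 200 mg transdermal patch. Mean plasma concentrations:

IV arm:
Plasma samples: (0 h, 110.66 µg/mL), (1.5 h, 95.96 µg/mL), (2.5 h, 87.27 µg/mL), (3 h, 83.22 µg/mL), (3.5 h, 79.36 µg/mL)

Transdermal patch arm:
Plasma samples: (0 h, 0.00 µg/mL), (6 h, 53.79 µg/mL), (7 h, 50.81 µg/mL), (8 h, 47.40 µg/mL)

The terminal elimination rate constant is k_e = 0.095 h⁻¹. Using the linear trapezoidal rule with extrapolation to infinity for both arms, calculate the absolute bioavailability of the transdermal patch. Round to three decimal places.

Trapezoidal AUC_0→3.5 (IV):
  [0→1.5]: (110.66+95.96)/2 × 1.5 = 154.965
  [1.5→2.5]: (95.96+87.27)/2 × 1 = 91.615
  [2.5→3]: (87.27+83.22)/2 × 0.5 = 42.6225
  [3→3.5]: (83.22+79.36)/2 × 0.5 = 40.645
  Sum = 329.8475 µg/mL·h
IV tail: 79.36/0.095 = 835.368; AUC_iv,0→∞ = 329.8475 + 835.368 = 1165.2155 µg/mL·h
Trapezoidal AUC_0→8 (transdermal patch):
  [0→6]: (0.00+53.79)/2 × 6 = 161.37
  [6→7]: (53.79+50.81)/2 × 1 = 52.3
  [7→8]: (50.81+47.40)/2 × 1 = 49.105
  Sum = 262.775 µg/mL·h
transdermal patch tail: 47.40/0.095 = 498.947; AUC_ev,0→∞ = 262.775 + 498.947 = 761.722 µg/mL·h
F = (AUC_ev/D_ev)/(AUC_iv/D_iv) = (761.722/200)/(1165.2155/50) = 3.80861/23.30431 = 0.1634

F = 0.163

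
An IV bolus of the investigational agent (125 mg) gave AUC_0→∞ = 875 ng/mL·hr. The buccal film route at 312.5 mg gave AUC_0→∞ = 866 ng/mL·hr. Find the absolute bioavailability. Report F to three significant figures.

F = (AUC_ev / D_ev) / (AUC_iv / D_iv)
  = (866/312.5) / (875/125)
  = 2.7712 / 7 = 0.3959

F = 0.396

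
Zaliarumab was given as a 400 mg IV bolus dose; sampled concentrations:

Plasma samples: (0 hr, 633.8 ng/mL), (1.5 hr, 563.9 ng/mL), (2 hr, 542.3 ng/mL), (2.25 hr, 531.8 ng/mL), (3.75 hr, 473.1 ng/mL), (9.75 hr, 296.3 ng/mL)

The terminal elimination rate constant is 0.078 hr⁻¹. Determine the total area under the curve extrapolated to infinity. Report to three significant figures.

AUC = 8170 ng/mL·hr

Trapezoidal AUC_0→9.75:
  [0→1.5]: (633.8+563.9)/2 × 1.5 = 898.275
  [1.5→2]: (563.9+542.3)/2 × 0.5 = 276.55
  [2→2.25]: (542.3+531.8)/2 × 0.25 = 134.2625
  [2.25→3.75]: (531.8+473.1)/2 × 1.5 = 753.675
  [3.75→9.75]: (473.1+296.3)/2 × 6 = 2308.2
  Sum = 4370.9625 ng/mL·hr
Extrapolated tail: C_last / k_e = 296.3 / 0.078 = 3798.718
AUC_0→∞ = 4370.9625 + 3798.718 = 8169.6805 ng/mL·hr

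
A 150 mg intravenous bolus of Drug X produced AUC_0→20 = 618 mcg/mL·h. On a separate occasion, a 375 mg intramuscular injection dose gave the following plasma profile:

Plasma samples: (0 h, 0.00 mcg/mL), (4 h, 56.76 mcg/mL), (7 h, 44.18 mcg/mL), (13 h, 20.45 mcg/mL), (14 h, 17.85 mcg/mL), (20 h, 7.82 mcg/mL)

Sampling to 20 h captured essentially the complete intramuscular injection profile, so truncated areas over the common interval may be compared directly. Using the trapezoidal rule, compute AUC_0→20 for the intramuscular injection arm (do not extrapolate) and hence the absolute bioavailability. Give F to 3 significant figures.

F = 0.359

Trapezoidal AUC_0→20 (intramuscular injection):
  [0→4]: (0.00+56.76)/2 × 4 = 113.52
  [4→7]: (56.76+44.18)/2 × 3 = 151.41
  [7→13]: (44.18+20.45)/2 × 6 = 193.89
  [13→14]: (20.45+17.85)/2 × 1 = 19.15
  [14→20]: (17.85+7.82)/2 × 6 = 77.01
  Sum = 554.98 mcg/mL·h
F = (AUC_ev/D_ev)/(AUC_iv/D_iv) = (554.98/375)/(618/150) = 1.47995/4.12 = 0.3592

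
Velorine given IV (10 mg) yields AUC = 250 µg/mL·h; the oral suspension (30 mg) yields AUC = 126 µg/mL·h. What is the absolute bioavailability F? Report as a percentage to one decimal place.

F = 16.8%

F = (AUC_ev / D_ev) / (AUC_iv / D_iv)
  = (126/30) / (250/10)
  = 4.2 / 25 = 0.1680
  = 16.80%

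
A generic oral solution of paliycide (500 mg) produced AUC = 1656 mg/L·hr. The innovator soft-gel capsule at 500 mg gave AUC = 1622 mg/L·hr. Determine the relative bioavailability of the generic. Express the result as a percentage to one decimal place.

F_rel = 102.1%

F_rel = (AUC_test/D_test) / (AUC_ref/D_ref)
      = (1656/500) / (1622/500)
      = 3.312 / 3.244 = 1.0210 = 102.10%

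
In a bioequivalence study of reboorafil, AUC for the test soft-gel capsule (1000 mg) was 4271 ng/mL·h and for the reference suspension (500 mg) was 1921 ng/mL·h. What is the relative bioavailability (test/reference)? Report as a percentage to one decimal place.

F_rel = 111.2%

F_rel = (AUC_test/D_test) / (AUC_ref/D_ref)
      = (4271/1000) / (1921/500)
      = 4.271 / 3.842 = 1.1117 = 111.17%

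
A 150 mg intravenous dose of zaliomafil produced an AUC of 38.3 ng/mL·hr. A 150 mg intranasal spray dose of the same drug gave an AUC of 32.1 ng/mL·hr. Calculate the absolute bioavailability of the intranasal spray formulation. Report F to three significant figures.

F = (AUC_ev / D_ev) / (AUC_iv / D_iv)
  = (32.1/150) / (38.3/150)
  = 0.214 / 0.255333 = 0.8381

F = 0.838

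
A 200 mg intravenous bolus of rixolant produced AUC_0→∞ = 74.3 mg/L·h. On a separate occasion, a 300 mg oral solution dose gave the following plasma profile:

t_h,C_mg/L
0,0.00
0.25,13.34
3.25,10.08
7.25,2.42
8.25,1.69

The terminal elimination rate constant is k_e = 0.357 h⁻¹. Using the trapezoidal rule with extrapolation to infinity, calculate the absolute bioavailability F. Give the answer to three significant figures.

Trapezoidal AUC_0→8.25 (oral solution):
  [0→0.25]: (0.00+13.34)/2 × 0.25 = 1.6675
  [0.25→3.25]: (13.34+10.08)/2 × 3 = 35.13
  [3.25→7.25]: (10.08+2.42)/2 × 4 = 25.0
  [7.25→8.25]: (2.42+1.69)/2 × 1 = 2.055
  Sum = 63.8525 mg/L·h
Tail: C_last/k_e = 1.69/0.357 = 4.734
AUC_0→∞ (oral solution) = 63.8525 + 4.734 = 68.5865 mg/L·h
F = (AUC_ev/D_ev)/(AUC_iv/D_iv) = (68.5865/300)/(74.3/200) = 0.228622/0.3715 = 0.6154

F = 0.615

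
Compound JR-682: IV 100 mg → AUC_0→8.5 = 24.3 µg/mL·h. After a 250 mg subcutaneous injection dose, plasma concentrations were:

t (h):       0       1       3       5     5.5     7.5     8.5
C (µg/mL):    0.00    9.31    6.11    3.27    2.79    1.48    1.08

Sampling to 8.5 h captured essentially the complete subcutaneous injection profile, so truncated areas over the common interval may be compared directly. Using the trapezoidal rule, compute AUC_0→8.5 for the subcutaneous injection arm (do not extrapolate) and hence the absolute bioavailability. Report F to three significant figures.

F = 0.601

Trapezoidal AUC_0→8.5 (subcutaneous injection):
  [0→1]: (0.00+9.31)/2 × 1 = 4.655
  [1→3]: (9.31+6.11)/2 × 2 = 15.42
  [3→5]: (6.11+3.27)/2 × 2 = 9.38
  [5→5.5]: (3.27+2.79)/2 × 0.5 = 1.515
  [5.5→7.5]: (2.79+1.48)/2 × 2 = 4.27
  [7.5→8.5]: (1.48+1.08)/2 × 1 = 1.28
  Sum = 36.52 µg/mL·h
F = (AUC_ev/D_ev)/(AUC_iv/D_iv) = (36.52/250)/(24.3/100) = 0.14608/0.243 = 0.6012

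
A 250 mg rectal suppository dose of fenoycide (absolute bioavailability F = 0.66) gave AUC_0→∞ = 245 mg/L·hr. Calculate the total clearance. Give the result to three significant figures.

CL = F × Dose / AUC_0→∞
   = 0.66 × 250 / 245 = 0.673469 L/hr

CL = 0.673 L/hr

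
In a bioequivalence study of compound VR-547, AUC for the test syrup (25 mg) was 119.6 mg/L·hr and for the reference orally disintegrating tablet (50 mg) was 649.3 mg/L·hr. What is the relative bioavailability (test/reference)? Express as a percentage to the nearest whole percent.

F_rel = 37%

F_rel = (AUC_test/D_test) / (AUC_ref/D_ref)
      = (119.6/25) / (649.3/50)
      = 4.784 / 12.986 = 0.3684 = 36.84%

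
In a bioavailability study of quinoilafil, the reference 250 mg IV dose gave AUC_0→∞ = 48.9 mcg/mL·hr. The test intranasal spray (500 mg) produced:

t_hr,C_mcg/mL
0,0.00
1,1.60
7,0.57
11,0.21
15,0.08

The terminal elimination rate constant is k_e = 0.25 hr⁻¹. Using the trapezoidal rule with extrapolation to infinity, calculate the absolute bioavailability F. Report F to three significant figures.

Trapezoidal AUC_0→15 (intranasal spray):
  [0→1]: (0.00+1.60)/2 × 1 = 0.8
  [1→7]: (1.60+0.57)/2 × 6 = 6.51
  [7→11]: (0.57+0.21)/2 × 4 = 1.56
  [11→15]: (0.21+0.08)/2 × 4 = 0.58
  Sum = 9.45 mcg/mL·hr
Tail: C_last/k_e = 0.08/0.25 = 0.320
AUC_0→∞ (intranasal spray) = 9.45 + 0.320 = 9.77 mcg/mL·hr
F = (AUC_ev/D_ev)/(AUC_iv/D_iv) = (9.77/500)/(48.9/250) = 0.01954/0.1956 = 0.0999

F = 0.0999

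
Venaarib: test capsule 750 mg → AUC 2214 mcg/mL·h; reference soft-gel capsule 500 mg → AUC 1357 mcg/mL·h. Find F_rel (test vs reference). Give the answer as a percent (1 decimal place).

F_rel = 108.8%

F_rel = (AUC_test/D_test) / (AUC_ref/D_ref)
      = (2214/750) / (1357/500)
      = 2.952 / 2.714 = 1.0877 = 108.77%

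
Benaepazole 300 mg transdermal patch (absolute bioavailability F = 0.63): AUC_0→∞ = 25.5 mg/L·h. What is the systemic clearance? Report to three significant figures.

CL = 7.41 L/h

CL = F × Dose / AUC_0→∞
   = 0.63 × 300 / 25.5 = 7.41176 L/h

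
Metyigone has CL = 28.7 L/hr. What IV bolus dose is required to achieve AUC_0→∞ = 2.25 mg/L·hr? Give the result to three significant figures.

Dose_iv = CL × AUC_0→∞
     = 28.7 × 2.25 = 64.575 mg

Dose = 64.6 mg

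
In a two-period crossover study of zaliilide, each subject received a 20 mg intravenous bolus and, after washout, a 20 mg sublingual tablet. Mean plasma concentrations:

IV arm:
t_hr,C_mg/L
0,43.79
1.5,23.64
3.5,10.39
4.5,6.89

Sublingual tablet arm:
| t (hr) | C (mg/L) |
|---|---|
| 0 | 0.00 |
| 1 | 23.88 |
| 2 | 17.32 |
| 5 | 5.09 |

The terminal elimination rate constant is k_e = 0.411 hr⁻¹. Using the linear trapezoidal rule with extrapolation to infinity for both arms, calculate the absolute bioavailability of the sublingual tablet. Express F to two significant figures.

Trapezoidal AUC_0→4.5 (IV):
  [0→1.5]: (43.79+23.64)/2 × 1.5 = 50.5725
  [1.5→3.5]: (23.64+10.39)/2 × 2 = 34.03
  [3.5→4.5]: (10.39+6.89)/2 × 1 = 8.64
  Sum = 93.2425 mg/L·hr
IV tail: 6.89/0.411 = 16.764; AUC_iv,0→∞ = 93.2425 + 16.764 = 110.0065 mg/L·hr
Trapezoidal AUC_0→5 (sublingual tablet):
  [0→1]: (0.00+23.88)/2 × 1 = 11.94
  [1→2]: (23.88+17.32)/2 × 1 = 20.6
  [2→5]: (17.32+5.09)/2 × 3 = 33.615
  Sum = 66.155 mg/L·hr
sublingual tablet tail: 5.09/0.411 = 12.384; AUC_ev,0→∞ = 66.155 + 12.384 = 78.539 mg/L·hr
F = (AUC_ev/D_ev)/(AUC_iv/D_iv) = (78.539/20)/(110.0065/20) = 3.92695/5.500325 = 0.7139

F = 0.71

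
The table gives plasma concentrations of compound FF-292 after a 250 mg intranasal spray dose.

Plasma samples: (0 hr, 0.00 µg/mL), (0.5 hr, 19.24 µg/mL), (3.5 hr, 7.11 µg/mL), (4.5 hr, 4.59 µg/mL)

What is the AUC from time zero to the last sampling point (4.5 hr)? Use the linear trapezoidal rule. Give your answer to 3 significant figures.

AUC = 50.2 µg/mL·hr

Trapezoidal AUC_0→4.5:
  [0→0.5]: (0.00+19.24)/2 × 0.5 = 4.81
  [0.5→3.5]: (19.24+7.11)/2 × 3 = 39.525
  [3.5→4.5]: (7.11+4.59)/2 × 1 = 5.85
  Sum = 50.185 µg/mL·hr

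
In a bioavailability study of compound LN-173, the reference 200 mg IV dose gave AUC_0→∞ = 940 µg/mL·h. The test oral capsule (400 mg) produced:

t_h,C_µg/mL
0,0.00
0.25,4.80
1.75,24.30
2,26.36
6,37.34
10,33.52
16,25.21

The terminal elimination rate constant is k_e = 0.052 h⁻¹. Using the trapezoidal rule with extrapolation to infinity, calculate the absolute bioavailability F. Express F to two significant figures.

F = 0.51

Trapezoidal AUC_0→16 (oral capsule):
  [0→0.25]: (0.00+4.80)/2 × 0.25 = 0.6
  [0.25→1.75]: (4.80+24.30)/2 × 1.5 = 21.825
  [1.75→2]: (24.30+26.36)/2 × 0.25 = 6.3325
  [2→6]: (26.36+37.34)/2 × 4 = 127.4
  [6→10]: (37.34+33.52)/2 × 4 = 141.72
  [10→16]: (33.52+25.21)/2 × 6 = 176.19
  Sum = 474.0675 µg/mL·h
Tail: C_last/k_e = 25.21/0.052 = 484.808
AUC_0→∞ (oral capsule) = 474.0675 + 484.808 = 958.8755 µg/mL·h
F = (AUC_ev/D_ev)/(AUC_iv/D_iv) = (958.8755/400)/(940/200) = 2.39719/4.7 = 0.5100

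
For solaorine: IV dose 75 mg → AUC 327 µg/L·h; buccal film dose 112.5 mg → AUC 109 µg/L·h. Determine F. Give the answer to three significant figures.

F = (AUC_ev / D_ev) / (AUC_iv / D_iv)
  = (109/112.5) / (327/75)
  = 0.968889 / 4.36 = 0.2222

F = 0.222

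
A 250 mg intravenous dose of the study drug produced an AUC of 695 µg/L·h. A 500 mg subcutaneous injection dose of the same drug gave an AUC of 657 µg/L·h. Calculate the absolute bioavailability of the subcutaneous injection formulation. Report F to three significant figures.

F = 0.473

F = (AUC_ev / D_ev) / (AUC_iv / D_iv)
  = (657/500) / (695/250)
  = 1.314 / 2.78 = 0.4727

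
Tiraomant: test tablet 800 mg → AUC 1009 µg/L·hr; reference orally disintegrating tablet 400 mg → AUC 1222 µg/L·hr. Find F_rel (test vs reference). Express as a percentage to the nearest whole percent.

F_rel = (AUC_test/D_test) / (AUC_ref/D_ref)
      = (1009/800) / (1222/400)
      = 1.26125 / 3.055 = 0.4128 = 41.28%

F_rel = 41%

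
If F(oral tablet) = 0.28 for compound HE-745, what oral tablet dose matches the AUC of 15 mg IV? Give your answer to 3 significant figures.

For equal systemic exposure: F × D_ev = D_iv
D_ev = D_iv / F = 15 / 0.28 = 53.5714 mg

D_oral = 53.6 mg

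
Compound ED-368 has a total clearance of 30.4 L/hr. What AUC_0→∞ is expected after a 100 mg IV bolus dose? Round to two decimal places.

AUC = 3.29 mg/L·hr

AUC_0→∞ = Dose_iv / CL
        = 100 / 30.4 = 3.28947 mg/L·hr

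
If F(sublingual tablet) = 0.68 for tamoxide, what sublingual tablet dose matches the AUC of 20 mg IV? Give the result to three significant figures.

For equal systemic exposure: F × D_ev = D_iv
D_ev = D_iv / F = 20 / 0.68 = 29.4118 mg

D_sublingual = 29.4 mg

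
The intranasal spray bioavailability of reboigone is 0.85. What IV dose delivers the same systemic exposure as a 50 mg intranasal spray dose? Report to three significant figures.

Systemic exposure from an extravascular dose = F × D_ev, so the equivalent IV dose is F × D_ev.
D_iv = F × D_ev = 0.85 × 50 = 42.5 mg

D_iv = 42.5 mg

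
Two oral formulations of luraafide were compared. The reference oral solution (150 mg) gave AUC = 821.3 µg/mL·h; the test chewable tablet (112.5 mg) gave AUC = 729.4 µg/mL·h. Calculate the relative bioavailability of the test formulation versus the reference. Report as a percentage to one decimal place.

F_rel = (AUC_test/D_test) / (AUC_ref/D_ref)
      = (729.4/112.5) / (821.3/150)
      = 6.48356 / 5.47533 = 1.1841 = 118.41%

F_rel = 118.4%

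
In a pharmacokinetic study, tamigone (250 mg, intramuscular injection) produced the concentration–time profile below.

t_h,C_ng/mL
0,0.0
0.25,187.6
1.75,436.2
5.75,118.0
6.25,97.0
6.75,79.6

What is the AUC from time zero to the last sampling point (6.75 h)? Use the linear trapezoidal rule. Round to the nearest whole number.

Trapezoidal AUC_0→6.75:
  [0→0.25]: (0.0+187.6)/2 × 0.25 = 23.45
  [0.25→1.75]: (187.6+436.2)/2 × 1.5 = 467.85
  [1.75→5.75]: (436.2+118.0)/2 × 4 = 1108.4
  [5.75→6.25]: (118.0+97.0)/2 × 0.5 = 53.75
  [6.25→6.75]: (97.0+79.6)/2 × 0.5 = 44.15
  Sum = 1697.6 ng/mL·h

AUC = 1698 ng/mL·h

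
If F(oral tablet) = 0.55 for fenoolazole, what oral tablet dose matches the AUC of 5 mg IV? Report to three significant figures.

D_oral = 9.09 mg

For equal systemic exposure: F × D_ev = D_iv
D_ev = D_iv / F = 5 / 0.55 = 9.09091 mg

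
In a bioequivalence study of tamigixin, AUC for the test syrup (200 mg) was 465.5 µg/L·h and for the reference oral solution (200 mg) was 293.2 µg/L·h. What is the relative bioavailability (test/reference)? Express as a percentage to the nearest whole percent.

F_rel = (AUC_test/D_test) / (AUC_ref/D_ref)
      = (465.5/200) / (293.2/200)
      = 2.3275 / 1.466 = 1.5877 = 158.77%

F_rel = 159%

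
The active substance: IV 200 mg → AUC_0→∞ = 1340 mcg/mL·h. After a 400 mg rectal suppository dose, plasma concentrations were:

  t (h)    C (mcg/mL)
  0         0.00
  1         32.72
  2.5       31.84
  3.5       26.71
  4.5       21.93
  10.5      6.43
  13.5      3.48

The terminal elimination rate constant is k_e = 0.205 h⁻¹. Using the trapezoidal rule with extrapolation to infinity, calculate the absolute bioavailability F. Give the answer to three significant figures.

Trapezoidal AUC_0→13.5 (rectal suppository):
  [0→1]: (0.00+32.72)/2 × 1 = 16.36
  [1→2.5]: (32.72+31.84)/2 × 1.5 = 48.42
  [2.5→3.5]: (31.84+26.71)/2 × 1 = 29.275
  [3.5→4.5]: (26.71+21.93)/2 × 1 = 24.32
  [4.5→10.5]: (21.93+6.43)/2 × 6 = 85.08
  [10.5→13.5]: (6.43+3.48)/2 × 3 = 14.865
  Sum = 218.32 mcg/mL·h
Tail: C_last/k_e = 3.48/0.205 = 16.976
AUC_0→∞ (rectal suppository) = 218.32 + 16.976 = 235.296 mcg/mL·h
F = (AUC_ev/D_ev)/(AUC_iv/D_iv) = (235.296/400)/(1340/200) = 0.58824/6.7 = 0.0878

F = 0.0878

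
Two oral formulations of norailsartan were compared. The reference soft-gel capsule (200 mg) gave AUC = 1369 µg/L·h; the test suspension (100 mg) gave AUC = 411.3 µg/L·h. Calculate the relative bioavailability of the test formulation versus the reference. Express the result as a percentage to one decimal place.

F_rel = 60.1%

F_rel = (AUC_test/D_test) / (AUC_ref/D_ref)
      = (411.3/100) / (1369/200)
      = 4.113 / 6.845 = 0.6009 = 60.09%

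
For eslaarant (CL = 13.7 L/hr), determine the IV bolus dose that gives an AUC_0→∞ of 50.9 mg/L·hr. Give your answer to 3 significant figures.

Dose_iv = CL × AUC_0→∞
     = 13.7 × 50.9 = 697.33 mg

Dose = 697 mg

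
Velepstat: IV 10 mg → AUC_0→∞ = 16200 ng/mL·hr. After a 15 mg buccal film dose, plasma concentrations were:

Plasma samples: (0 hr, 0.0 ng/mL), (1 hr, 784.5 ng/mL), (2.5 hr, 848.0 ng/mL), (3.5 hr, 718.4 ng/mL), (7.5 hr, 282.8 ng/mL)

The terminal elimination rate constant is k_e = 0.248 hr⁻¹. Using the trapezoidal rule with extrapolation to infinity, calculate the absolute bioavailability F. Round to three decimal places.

Trapezoidal AUC_0→7.5 (buccal film):
  [0→1]: (0.0+784.5)/2 × 1 = 392.25
  [1→2.5]: (784.5+848.0)/2 × 1.5 = 1224.375
  [2.5→3.5]: (848.0+718.4)/2 × 1 = 783.2
  [3.5→7.5]: (718.4+282.8)/2 × 4 = 2002.4
  Sum = 4402.225 ng/mL·hr
Tail: C_last/k_e = 282.8/0.248 = 1140.323
AUC_0→∞ (buccal film) = 4402.225 + 1140.323 = 5542.548 ng/mL·hr
F = (AUC_ev/D_ev)/(AUC_iv/D_iv) = (5542.548/15)/(16200/10) = 369.5032/1620 = 0.2281

F = 0.228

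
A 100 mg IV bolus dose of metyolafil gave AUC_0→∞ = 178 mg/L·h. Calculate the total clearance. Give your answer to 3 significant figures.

CL = 0.562 L/h

CL = Dose_iv / AUC_0→∞
   = 100 / 178 = 0.561798 L/h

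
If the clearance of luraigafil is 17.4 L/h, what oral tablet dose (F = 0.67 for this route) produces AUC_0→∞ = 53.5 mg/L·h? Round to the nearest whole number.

Dose = 1389 mg

Dose = CL × AUC_0→∞ / F
     = 17.4 × 53.5 / 0.67 = 1389.4 mg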